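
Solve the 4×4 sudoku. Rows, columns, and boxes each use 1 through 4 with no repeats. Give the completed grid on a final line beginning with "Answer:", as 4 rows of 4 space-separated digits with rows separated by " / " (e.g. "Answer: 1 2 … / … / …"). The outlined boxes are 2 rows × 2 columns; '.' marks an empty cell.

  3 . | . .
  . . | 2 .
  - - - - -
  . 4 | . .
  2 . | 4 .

Step 1. [r3c1∈{1}] nothing but 1 survives at r3c1. So r3c1=1.
Step 2. [r2c4∈{1,3,4}] across row 2, 3 lands solely at r2c4. So r2c4=3.
Step 3. [r1c3∈{1}] r1c3 is down to just 1 ⇒ r1c3=1.
Step 4. [r4c4∈{1}] only 1 remains possible at r4c4 ⇒ r4c4=1.
Step 5. [r2c2∈{1}] r2c2 has the single candidate 1. So r2c2=1.
Step 6. [r2c1∈{4}] nothing but 4 survives at r2c1 ⇒ r2c1=4.
Step 7. [r4c2∈{3}] r4c2 has the single candidate 3. So r4c2=3.
Step 8. [r3c3∈{3}] only 3 remains possible at r3c3, so r3c3=3.
Step 9. [r1c2∈{2}] r1c2's peers cover all but 2, so r1c2=2.
Step 10. [r1c4∈{4}] only 4 remains possible at r1c4 ⇒ r1c4=4.
Step 11. [r3c4∈{2}] r3c4's peers cover all but 2. So r3c4=2.

Answer: 3 2 1 4 / 4 1 2 3 / 1 4 3 2 / 2 3 4 1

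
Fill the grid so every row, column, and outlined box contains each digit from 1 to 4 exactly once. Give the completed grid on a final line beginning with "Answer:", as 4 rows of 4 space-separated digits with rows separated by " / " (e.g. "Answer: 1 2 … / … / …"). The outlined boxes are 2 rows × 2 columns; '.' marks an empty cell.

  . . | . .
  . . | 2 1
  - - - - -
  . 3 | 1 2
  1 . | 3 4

Step 1. [r1c1∈{2,3,4}] in col 1, 2 fits only at r1c1, so r1c1=2.
Step 2. [r2c2∈{4}] r2c2 is down to just 4, so r2c2=4.
Step 3. [r2c1∈{3}] r2c1 has the single candidate 3 ⇒ r2c1=3.
Step 4. [r3c1∈{4}] r3c1 has the single candidate 4 ⇒ r3c1=4.
Step 5. [r1c2∈{1}] r1c2 has the single candidate 1, so r1c2=1.
Step 6. [r1c4∈{3}] nothing but 3 survives at r1c4, so r1c4=3.
Step 7. [r4c2∈{2}] r4c2 is down to just 2. So r4c2=2.
Step 8. [r1c3∈{4}] r1c3 is down to just 4. So r1c3=4.

Answer: 2 1 4 3 / 3 4 2 1 / 4 3 1 2 / 1 2 3 4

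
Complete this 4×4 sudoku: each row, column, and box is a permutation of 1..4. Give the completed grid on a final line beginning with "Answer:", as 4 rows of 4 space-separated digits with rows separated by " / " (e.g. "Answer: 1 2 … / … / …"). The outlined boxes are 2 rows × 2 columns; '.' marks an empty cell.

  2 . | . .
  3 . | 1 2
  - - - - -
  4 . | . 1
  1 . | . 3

Step 1. [r3c3∈{2}] r3c3 has the single candidate 2. So r3c3=2.
Step 2. [r1c4∈{4}] only 4 remains possible at r1c4 ⇒ r1c4=4.
Step 3. [r1c3∈{3}] r1c3 is down to just 3 ⇒ r1c3=3.
Step 4. [r3c2∈{3}] only 3 remains possible at r3c2. So r3c2=3.
Step 5. [r4c3∈{4}] r4c3 is down to just 4 ⇒ r4c3=4.
Step 6. [r4c2∈{2}] nothing but 2 survives at r4c2 ⇒ r4c2=2.
Step 7. [r2c2∈{4}] r2c2 has the single candidate 4, so r2c2=4.
Step 8. [r1c2∈{1}] r1c2 is down to just 1, so r1c2=1.

Answer: 2 1 3 4 / 3 4 1 2 / 4 3 2 1 / 1 2 4 3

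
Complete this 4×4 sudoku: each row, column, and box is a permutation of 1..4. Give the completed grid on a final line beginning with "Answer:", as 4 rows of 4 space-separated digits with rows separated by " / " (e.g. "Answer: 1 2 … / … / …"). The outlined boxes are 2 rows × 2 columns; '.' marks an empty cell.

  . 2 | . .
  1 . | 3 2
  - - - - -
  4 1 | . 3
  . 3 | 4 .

Step 1. [r1c4∈{1,4}] 4 has one home in row 1: r1c4. So r1c4=4.
Step 2. [r4c4∈{1}] nothing but 1 survives at r4c4, so r4c4=1.
Step 3. [r2c2∈{4}] r2c2 has the single candidate 4 ⇒ r2c2=4.
Step 4. [r1c1∈{3}] r1c1 has the single candidate 3 ⇒ r1c1=3.
Step 5. [r1c3∈{1}] r1c3's peers cover all but 1. So r1c3=1.
Step 6. [r4c1∈{2}] r4c1 has the single candidate 2. So r4c1=2.
Step 7. [r3c3∈{2}] r3c3 has the single candidate 2, so r3c3=2.

Answer: 3 2 1 4 / 1 4 3 2 / 4 1 2 3 / 2 3 4 1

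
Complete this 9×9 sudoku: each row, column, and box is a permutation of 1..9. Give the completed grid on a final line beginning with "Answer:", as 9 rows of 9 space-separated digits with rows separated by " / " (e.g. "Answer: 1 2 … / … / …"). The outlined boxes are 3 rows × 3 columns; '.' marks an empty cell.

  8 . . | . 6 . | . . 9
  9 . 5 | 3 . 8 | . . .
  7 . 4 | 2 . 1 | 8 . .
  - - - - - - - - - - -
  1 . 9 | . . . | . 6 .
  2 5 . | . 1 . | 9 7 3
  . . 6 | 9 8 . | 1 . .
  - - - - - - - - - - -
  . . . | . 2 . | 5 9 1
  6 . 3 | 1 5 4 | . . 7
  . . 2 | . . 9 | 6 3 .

Step 1. [r9c5∈{7}] r9c5 is down to just 7 ⇒ r9c5=7.
Step 2. [r9c9∈{4,8}] across box 9, 4 lands solely at r9c9, so r9c9=4.
Step 3. [r5c4∈{4,6}] across row 5, 4 lands solely at r5c4. So r5c4=4.
Step 4. [r8c7∈{2}] only 2 remains possible at r8c7, so r8c7=2.
Step 5. [r4c7∈{4}] r4c7's peers cover all but 4 ⇒ r4c7=4.
Step 6. [r3c2∈{3,6}] row 3 places 3 nowhere but r3c2 ⇒ r3c2=3.
Step 7. [r1c8∈{1,2,4,5}] 4 has one home in row 1: r1c8. So r1c8=4.
Step 8. [r9c2∈{1,8}] row 9 places 1 nowhere but r9c2 ⇒ r9c2=1.
Step 9. [r7c6∈{3,6}] row 7 places 3 nowhere but r7c6 ⇒ r7c6=3.
Step 10. [r4c9∈{2,5,8}] in col 9, 8 fits only at r4c9. So r4c9=8.
Step 11. [r4c2∈{7}] r4c2's peers cover all but 7. So r4c2=7.
Step 12. [r4c4∈{5}] nothing but 5 survives at r4c4 ⇒ r4c4=5.
Step 13. [r7c1∈{4}] r7c1's peers cover all but 4, so r7c1=4.
Step 14. [r7c2∈{8}] only 8 remains possible at r7c2. So r7c2=8.
Step 15. [r3c9∈{5,6}] across row 3, 6 lands solely at r3c9, so r3c9=6.
Step 16. [r2c9∈{2}] r2c9 has the single candidate 2 ⇒ r2c9=2.
Step 17. [r1c4∈{7}] r1c4's peers cover all but 7, so r1c4=7.
Step 18. [r6c8∈{2,5}] 2 has one home in col 8: r6c8, so r6c8=2.
Step 19. [r6c2∈{4}] r6c2 has the single candidate 4 ⇒ r6c2=4.
Step 20. [r4c6∈{2}] only 2 remains possible at r4c6, so r4c6=2.
Step 21. [r6c9∈{5}] nothing but 5 survives at r6c9 ⇒ r6c9=5.
Step 22. [r8c2∈{9}] r8c2's peers cover all but 9 ⇒ r8c2=9.
Step 23. [r5c6∈{6}] only 6 remains possible at r5c6, so r5c6=6.
Step 24. [r1c7∈{3}] r1c7 is down to just 3. So r1c7=3.
Step 25. [r2c8∈{1}] r2c8's peers cover all but 1 ⇒ r2c8=1.
Step 26. [r1c2∈{2}] r1c2's peers cover all but 2. So r1c2=2.
Step 27. [r2c5∈{4}] r2c5 has the single candidate 4. So r2c5=4.
Step 28. [r6c6∈{7}] r6c6 has the single candidate 7 ⇒ r6c6=7.
Step 29. [r6c1∈{3}] r6c1 has the single candidate 3. So r6c1=3.
Step 30. [r7c3∈{7}] nothing but 7 survives at r7c3. So r7c3=7.
Step 31. [r9c4∈{8}] r9c4's peers cover all but 8. So r9c4=8.
Step 32. [r1c6∈{5}] r1c6's peers cover all but 5 ⇒ r1c6=5.
Step 33. [r1c3∈{1}] r1c3 has the single candidate 1. So r1c3=1.
Step 34. [r5c3∈{8}] only 8 remains possible at r5c3 ⇒ r5c3=8.
Step 35. [r2c7∈{7}] r2c7 has the single candidate 7 ⇒ r2c7=7.
Step 36. [r8c8∈{8}] r8c8 is down to just 8. So r8c8=8.
Step 37. [r4c5∈{3}] r4c5's peers cover all but 3. So r4c5=3.
Step 38. [r3c8∈{5}] r3c8's peers cover all but 5 ⇒ r3c8=5.
Step 39. [r7c4∈{6}] only 6 remains possible at r7c4. So r7c4=6.
Step 40. [r3c5∈{9}] nothing but 9 survives at r3c5, so r3c5=9.
Step 41. [r2c2∈{6}] nothing but 6 survives at r2c2. So r2c2=6.
Step 42. [r9c1∈{5}] r9c1's peers cover all but 5. So r9c1=5.

Answer: 8 2 1 7 6 5 3 4 9 / 9 6 5 3 4 8 7 1 2 / 7 3 4 2 9 1 8 5 6 / 1 7 9 5 3 2 4 6 8 / 2 5 8 4 1 6 9 7 3 / 3 4 6 9 8 7 1 2 5 / 4 8 7 6 2 3 5 9 1 / 6 9 3 1 5 4 2 8 7 / 5 1 2 8 7 9 6 3 4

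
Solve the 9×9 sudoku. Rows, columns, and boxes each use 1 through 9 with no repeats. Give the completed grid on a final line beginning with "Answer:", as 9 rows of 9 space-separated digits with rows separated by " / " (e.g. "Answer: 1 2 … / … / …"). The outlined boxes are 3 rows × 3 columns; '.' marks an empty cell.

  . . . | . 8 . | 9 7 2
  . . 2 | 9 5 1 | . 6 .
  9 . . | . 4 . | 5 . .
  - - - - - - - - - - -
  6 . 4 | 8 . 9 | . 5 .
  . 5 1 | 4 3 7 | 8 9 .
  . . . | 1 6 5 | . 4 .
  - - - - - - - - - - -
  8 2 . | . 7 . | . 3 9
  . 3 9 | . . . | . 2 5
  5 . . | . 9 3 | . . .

Step 1. [r4c2∈{7}] nothing but 7 survives at r4c2, so r4c2=7.
Step 2. [r7c3∈{6}] only 6 remains possible at r7c3, so r7c3=6.
Step 3. [r7c7∈{1,4}] across row 7, 1 lands solely at r7c7. So r7c7=1.
Step 4. [r1c6∈{6}] r1c6 is down to just 6 ⇒ r1c6=6.
Step 5. [r2c1∈{3,4,7}] r2c1 is the only open cell in row 2 admitting 7, so r2c1=7.
Step 6. [r8c7∈{4,6,7}] across row 8, 7 lands solely at r8c7. So r8c7=7.
Step 7. [r9c2∈{1,4}] 1 has one home in row 9: r9c2. So r9c2=1.
Step 8. [r1c4∈{3}] r1c4 is down to just 3 ⇒ r1c4=3.
Step 9. [r6c1∈{2,3}] 3 has one home in col 1: r6c1. So r6c1=3.
Step 10. [r9c7∈{4,6}] col 7 places 6 nowhere but r9c7. So r9c7=6.
Step 11. [r2c7∈{3,4}] r2c7 is the only open cell in col 7 admitting 4, so r2c7=4.
Step 12. [r2c2∈{8}] r2c2 is down to just 8, so r2c2=8.
Step 13. [r3c8∈{1,8}] in col 8, 1 fits only at r3c8, so r3c8=1.
Step 14. [r8c1∈{4}] r8c1's peers cover all but 4, so r8c1=4.
Step 15. [r4c7∈{2,3}] across col 7, 3 lands solely at r4c7 ⇒ r4c7=3.
Step 16. [r3c9∈{3,8}] 8 has one home in row 3: r3c9. So r3c9=8.
Step 17. [r9c4∈{2}] only 2 remains possible at r9c4, so r9c4=2.
Step 18. [r8c6∈{8}] nothing but 8 survives at r8c6. So r8c6=8.
Step 19. [r3c6∈{2}] r3c6's peers cover all but 2 ⇒ r3c6=2.
Step 20. [r4c5∈{2}] r4c5 is down to just 2, so r4c5=2.
Step 21. [r6c2∈{9}] r6c2 has the single candidate 9. So r6c2=9.
Step 22. [r2c9∈{3}] only 3 remains possible at r2c9, so r2c9=3.
Step 23. [r7c6∈{4}] only 4 remains possible at r7c6. So r7c6=4.
Step 24. [r8c4∈{6}] r8c4's peers cover all but 6 ⇒ r8c4=6.
Step 25. [r6c7∈{2}] only 2 remains possible at r6c7, so r6c7=2.
Step 26. [r5c1∈{2}] r5c1's peers cover all but 2. So r5c1=2.
Step 27. [r3c3∈{3}] r3c3 has the single candidate 3 ⇒ r3c3=3.
Step 28. [r1c1∈{1}] r1c1's peers cover all but 1 ⇒ r1c1=1.
Step 29. [r8c5∈{1}] r8c5's peers cover all but 1. So r8c5=1.
Step 30. [r3c2∈{6}] nothing but 6 survives at r3c2, so r3c2=6.
Step 31. [r5c9∈{6}] nothing but 6 survives at r5c9. So r5c9=6.
Step 32. [r1c3∈{5}] r1c3 is down to just 5. So r1c3=5.
Step 33. [r9c3∈{7}] only 7 remains possible at r9c3 ⇒ r9c3=7.
Step 34. [r9c8∈{8}] r9c8's peers cover all but 8, so r9c8=8.
Step 35. [r6c9∈{7}] r6c9 is down to just 7 ⇒ r6c9=7.
Step 36. [r9c9∈{4}] r9c9 has the single candidate 4. So r9c9=4.
Step 37. [r4c9∈{1}] nothing but 1 survives at r4c9. So r4c9=1.
Step 38. [r6c3∈{8}] only 8 remains possible at r6c3 ⇒ r6c3=8.
Step 39. [r3c4∈{7}] r3c4 is down to just 7. So r3c4=7.
Step 40. [r7c4∈{5}] only 5 remains possible at r7c4, so r7c4=5.
Step 41. [r1c2∈{4}] nothing but 4 survives at r1c2 ⇒ r1c2=4.

Answer: 1 4 5 3 8 6 9 7 2 / 7 8 2 9 5 1 4 6 3 / 9 6 3 7 4 2 5 1 8 / 6 7 4 8 2 9 3 5 1 / 2 5 1 4 3 7 8 9 6 / 3 9 8 1 6 5 2 4 7 / 8 2 6 5 7 4 1 3 9 / 4 3 9 6 1 8 7 2 5 / 5 1 7 2 9 3 6 8 4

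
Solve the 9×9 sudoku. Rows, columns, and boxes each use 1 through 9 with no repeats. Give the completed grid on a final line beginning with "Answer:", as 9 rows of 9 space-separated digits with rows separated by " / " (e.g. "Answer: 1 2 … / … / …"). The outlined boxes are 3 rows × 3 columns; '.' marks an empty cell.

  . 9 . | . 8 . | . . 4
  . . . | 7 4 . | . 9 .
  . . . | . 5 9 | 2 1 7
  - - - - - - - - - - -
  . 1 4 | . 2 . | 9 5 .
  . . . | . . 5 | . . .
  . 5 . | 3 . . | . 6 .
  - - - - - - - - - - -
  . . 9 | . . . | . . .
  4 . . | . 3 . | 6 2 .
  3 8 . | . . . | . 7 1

Step 1. [r3c4∈{6}] r3c4 has the single candidate 6 ⇒ r3c4=6.
Step 2. [r1c8∈{3}] r1c8's peers cover all but 3, so r1c8=3.
Step 3. [r4c4∈{8}] only 8 remains possible at r4c4. So r4c4=8.
Step 4. [r1c7∈{5}] r1c7 has the single candidate 5, so r1c7=5.
Step 5. [r9c7∈{4}] nothing but 4 survives at r9c7, so r9c7=4.
Step 6. [r2c7∈{8}] nothing but 8 survives at r2c7 ⇒ r2c7=8.
Step 7. [r8c2∈{7}] r8c2's peers cover all but 7, so r8c2=7.
Step 8. [r2c6∈{1,2,3}] in col 6, 3 fits only at r2c6. So r2c6=3.
Step 9. [r7c8∈{8}] r7c8 has the single candidate 8 ⇒ r7c8=8.
Step 10. [r6c6∈{1,4,7}] 4 has one home in row 6: r6c6, so r6c6=4.
Step 11. [r7c4∈{1,2,4,5}] row 7 places 4 nowhere but r7c4, so r7c4=4.
Step 12. [r2c9∈{6}] r2c9 is down to just 6, so r2c9=6.
Step 13. [r2c2∈{2}] r2c2 has the single candidate 2. So r2c2=2.
Step 14. [r7c2∈{6}] nothing but 6 survives at r7c2, so r7c2=6.
Step 15. [r5c2∈{3}] nothing but 3 survives at r5c2, so r5c2=3.
Step 16. [r3c1∈{8}] only 8 remains possible at r3c1. So r3c1=8.
Step 17. [r8c9∈{5,9}] across col 9, 9 lands solely at r8c9, so r8c9=9.
Step 18. [r7c9∈{3,5}] in col 9, 5 fits only at r7c9. So r7c9=5.
Step 19. [r2c1∈{1,5}] in col 1, 5 fits only at r2c1 ⇒ r2c1=5.
Step 20. [r2c3∈{1}] only 1 remains possible at r2c3 ⇒ r2c3=1.
Step 21. [r7c1∈{1,2}] 1 has one home in col 1: r7c1, so r7c1=1.
Step 22. [r9c3∈{2,5}] across box 7, 2 lands solely at r9c3, so r9c3=2.
Step 23. [r7c5∈{7}] r7c5's peers cover all but 7 ⇒ r7c5=7.
Step 24. [r9c4∈{5,9}] row 9 places 5 nowhere but r9c4, so r9c4=5.
Step 25. [r5c4∈{1,9}] col 4 places 9 nowhere but r5c4 ⇒ r5c4=9.
Step 26. [r4c6∈{6,7}] 7 has one home in col 6: r4c6 ⇒ r4c6=7.
Step 27. [r5c5∈{1,6}] in box 5, 6 fits only at r5c5, so r5c5=6.
Step 28. [r1c3∈{6,7}] across col 3, 6 lands solely at r1c3, so r1c3=6.
Step 29. [r8c4∈{1}] r8c4 has the single candidate 1. So r8c4=1.
Step 30. [r1c1∈{7}] r1c1 is down to just 7 ⇒ r1c1=7.
Step 31. [r5c7∈{1,7}] in row 5, 1 fits only at r5c7 ⇒ r5c7=1.
Step 32. [r5c3∈{7,8}] 7 has one home in row 5: r5c3 ⇒ r5c3=7.
Step 33. [r5c1∈{2}] r5c1's peers cover all but 2 ⇒ r5c1=2.
Step 34. [r5c9∈{8}] r5c9 is down to just 8. So r5c9=8.
Step 35. [r1c4∈{2}] r1c4 is down to just 2, so r1c4=2.
Step 36. [r4c1∈{6}] r4c1's peers cover all but 6 ⇒ r4c1=6.
Step 37. [r7c6∈{2}] r7c6's peers cover all but 2. So r7c6=2.
Step 38. [r6c9∈{2}] r6c9's peers cover all but 2 ⇒ r6c9=2.
Step 39. [r6c7∈{7}] only 7 remains possible at r6c7, so r6c7=7.
Step 40. [r8c3∈{5}] only 5 remains possible at r8c3. So r8c3=5.
Step 41. [r7c7∈{3}] nothing but 3 survives at r7c7, so r7c7=3.
Step 42. [r1c6∈{1}] r1c6's peers cover all but 1 ⇒ r1c6=1.
Step 43. [r3c3∈{3}] r3c3 is down to just 3 ⇒ r3c3=3.
Step 44. [r3c2∈{4}] r3c2 has the single candidate 4, so r3c2=4.
Step 45. [r6c3∈{8}] r6c3 is down to just 8, so r6c3=8.
Step 46. [r6c5∈{1}] nothing but 1 survives at r6c5, so r6c5=1.
Step 47. [r4c9∈{3}] only 3 remains possible at r4c9 ⇒ r4c9=3.
Step 48. [r8c6∈{8}] only 8 remains possible at r8c6. So r8c6=8.
Step 49. [r5c8∈{4}] r5c8 is down to just 4 ⇒ r5c8=4.
Step 50. [r9c5∈{9}] r9c5 has the single candidate 9 ⇒ r9c5=9.
Step 51. [r9c6∈{6}] nothing but 6 survives at r9c6, so r9c6=6.
Step 52. [r6c1∈{9}] r6c1 has the single candidate 9. So r6c1=9.

Answer: 7 9 6 2 8 1 5 3 4 / 5 2 1 7 4 3 8 9 6 / 8 4 3 6 5 9 2 1 7 / 6 1 4 8 2 7 9 5 3 / 2 3 7 9 6 5 1 4 8 / 9 5 8 3 1 4 7 6 2 / 1 6 9 4 7 2 3 8 5 / 4 7 5 1 3 8 6 2 9 / 3 8 2 5 9 6 4 7 1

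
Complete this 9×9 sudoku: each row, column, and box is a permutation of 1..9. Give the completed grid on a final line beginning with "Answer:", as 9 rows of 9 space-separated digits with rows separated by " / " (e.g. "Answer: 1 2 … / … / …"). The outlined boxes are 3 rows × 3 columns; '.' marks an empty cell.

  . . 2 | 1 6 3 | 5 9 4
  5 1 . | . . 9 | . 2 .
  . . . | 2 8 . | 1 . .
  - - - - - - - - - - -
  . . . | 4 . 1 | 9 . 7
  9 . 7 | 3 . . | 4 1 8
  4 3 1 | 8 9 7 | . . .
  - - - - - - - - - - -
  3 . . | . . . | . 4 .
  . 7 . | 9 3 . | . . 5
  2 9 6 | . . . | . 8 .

Step 1. [r8c8∈{6}] r8c8 has the single candidate 6, so r8c8=6.
Step 2. [r2c7∈{3,6,7,8}] in col 7, 8 fits only at r2c7, so r2c7=8.
Step 3. [r5c6∈{2,5,6}] 6 has one home in box 5: r5c6, so r5c6=6.
Step 4. [r8c3∈{4,8}] box 7 places 4 nowhere but r8c3. So r8c3=4.
Step 5. [r8c7∈{2}] r8c7 has the single candidate 2 ⇒ r8c7=2.
Step 6. [r2c4∈{7}] only 7 remains possible at r2c4 ⇒ r2c4=7.
Step 7. [r9c4∈{5}] nothing but 5 survives at r9c4, so r9c4=5.
Step 8. [r2c9∈{3,6}] across row 2, 6 lands solely at r2c9, so r2c9=6.
Step 9. [r3c9∈{3}] nothing but 3 survives at r3c9 ⇒ r3c9=3.
Step 10. [r1c2∈{8}] r1c2 has the single candidate 8. So r1c2=8.
Step 11. [r7c2∈{5}] nothing but 5 survives at r7c2 ⇒ r7c2=5.
Step 12. [r7c3∈{8}] r7c3 is down to just 8. So r7c3=8.
Step 13. [r5c2∈{2}] only 2 remains possible at r5c2. So r5c2=2.
Step 14. [r4c5∈{2,5}] 2 has one home in row 4: r4c5 ⇒ r4c5=2.
Step 15. [r9c6∈{4}] r9c6's peers cover all but 4 ⇒ r9c6=4.
Step 16. [r4c2∈{6}] nothing but 6 survives at r4c2. So r4c2=6.
Step 17. [r7c7∈{7}] r7c7 has the single candidate 7, so r7c7=7.
Step 18. [r7c5∈{1}] r7c5 has the single candidate 1, so r7c5=1.
Step 19. [r4c8∈{3,5}] across row 4, 3 lands solely at r4c8. So r4c8=3.
Step 20. [r3c1∈{6,7}] 6 has one home in row 3: r3c1. So r3c1=6.
Step 21. [r9c9∈{1}] only 1 remains possible at r9c9, so r9c9=1.
Step 22. [r4c1∈{8}] only 8 remains possible at r4c1, so r4c1=8.
Step 23. [r3c3∈{9}] r3c3 has the single candidate 9. So r3c3=9.
Step 24. [r7c4∈{6}] r7c4 is down to just 6. So r7c4=6.
Step 25. [r9c7∈{3}] r9c7's peers cover all but 3 ⇒ r9c7=3.
Step 26. [r9c5∈{7}] r9c5 is down to just 7. So r9c5=7.
Step 27. [r6c8∈{5}] nothing but 5 survives at r6c8 ⇒ r6c8=5.
Step 28. [r2c5∈{4}] r2c5 has the single candidate 4, so r2c5=4.
Step 29. [r1c1∈{7}] nothing but 7 survives at r1c1. So r1c1=7.
Step 30. [r5c5∈{5}] r5c5's peers cover all but 5, so r5c5=5.
Step 31. [r8c1∈{1}] nothing but 1 survives at r8c1 ⇒ r8c1=1.
Step 32. [r6c7∈{6}] r6c7's peers cover all but 6. So r6c7=6.
Step 33. [r3c8∈{7}] nothing but 7 survives at r3c8, so r3c8=7.
Step 34. [r4c3∈{5}] r4c3 has the single candidate 5. So r4c3=5.
Step 35. [r3c6∈{5}] nothing but 5 survives at r3c6, so r3c6=5.
Step 36. [r2c3∈{3}] nothing but 3 survives at r2c3, so r2c3=3.
Step 37. [r7c9∈{9}] r7c9 has the single candidate 9 ⇒ r7c9=9.
Step 38. [r6c9∈{2}] only 2 remains possible at r6c9, so r6c9=2.
Step 39. [r3c2∈{4}] r3c2 has the single candidate 4. So r3c2=4.
Step 40. [r8c6∈{8}] r8c6 is down to just 8 ⇒ r8c6=8.
Step 41. [r7c6∈{2}] r7c6 has the single candidate 2. So r7c6=2.

Answer: 7 8 2 1 6 3 5 9 4 / 5 1 3 7 4 9 8 2 6 / 6 4 9 2 8 5 1 7 3 / 8 6 5 4 2 1 9 3 7 / 9 2 7 3 5 6 4 1 8 / 4 3 1 8 9 7 6 5 2 / 3 5 8 6 1 2 7 4 9 / 1 7 4 9 3 8 2 6 5 / 2 9 6 5 7 4 3 8 1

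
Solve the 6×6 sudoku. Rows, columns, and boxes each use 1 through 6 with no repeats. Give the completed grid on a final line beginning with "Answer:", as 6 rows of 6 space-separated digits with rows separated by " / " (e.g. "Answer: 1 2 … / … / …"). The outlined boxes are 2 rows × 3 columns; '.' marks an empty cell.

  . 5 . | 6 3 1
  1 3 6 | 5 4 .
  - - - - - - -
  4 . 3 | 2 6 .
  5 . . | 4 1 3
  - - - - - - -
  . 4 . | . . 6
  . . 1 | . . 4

Step 1. [r4c3∈{2}] r4c3 has the single candidate 2 ⇒ r4c3=2.
Step 2. [r6c2∈{2,6}] col 2 places 2 nowhere but r6c2. So r6c2=2.
Step 3. [r6c4∈{3}] r6c4's peers cover all but 3 ⇒ r6c4=3.
Step 4. [r6c5∈{5}] only 5 remains possible at r6c5. So r6c5=5.
Step 5. [r1c3∈{4}] r1c3 is down to just 4. So r1c3=4.
Step 6. [r5c4∈{1}] nothing but 1 survives at r5c4. So r5c4=1.
Step 7. [r5c1∈{3}] nothing but 3 survives at r5c1, so r5c1=3.
Step 8. [r5c5∈{2}] r5c5's peers cover all but 2. So r5c5=2.
Step 9. [r6c1∈{6}] nothing but 6 survives at r6c1 ⇒ r6c1=6.
Step 10. [r3c2∈{1}] r3c2's peers cover all but 1, so r3c2=1.
Step 11. [r4c2∈{6}] only 6 remains possible at r4c2, so r4c2=6.
Step 12. [r1c1∈{2}] r1c1's peers cover all but 2. So r1c1=2.
Step 13. [r5c3∈{5}] only 5 remains possible at r5c3, so r5c3=5.
Step 14. [r2c6∈{2}] r2c6 has the single candidate 2 ⇒ r2c6=2.
Step 15. [r3c6∈{5}] nothing but 5 survives at r3c6 ⇒ r3c6=5.

Answer: 2 5 4 6 3 1 / 1 3 6 5 4 2 / 4 1 3 2 6 5 / 5 6 2 4 1 3 / 3 4 5 1 2 6 / 6 2 1 3 5 4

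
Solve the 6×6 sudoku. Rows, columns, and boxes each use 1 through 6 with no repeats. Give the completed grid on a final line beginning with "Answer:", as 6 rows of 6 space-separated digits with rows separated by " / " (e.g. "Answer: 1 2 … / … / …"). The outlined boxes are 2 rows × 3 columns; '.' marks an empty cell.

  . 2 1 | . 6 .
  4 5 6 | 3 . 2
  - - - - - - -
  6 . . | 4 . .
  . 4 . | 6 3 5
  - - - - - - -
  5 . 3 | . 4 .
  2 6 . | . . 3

Step 1. [r5c2∈{1}] nothing but 1 survives at r5c2, so r5c2=1.
Step 2. [r3c5∈{1,2}] 2 has one home in col 5: r3c5, so r3c5=2.
Step 3. [r6c5∈{1,5}] 5 has one home in col 5: r6c5 ⇒ r6c5=5.
Step 4. [r1c6∈{4}] r1c6 has the single candidate 4. So r1c6=4.
Step 5. [r1c4∈{5}] r1c4 is down to just 5. So r1c4=5.
Step 6. [r4c3∈{2}] nothing but 2 survives at r4c3. So r4c3=2.
Step 7. [r6c4∈{1}] nothing but 1 survives at r6c4. So r6c4=1.
Step 8. [r5c4∈{2}] r5c4 has the single candidate 2. So r5c4=2.
Step 9. [r5c6∈{6}] nothing but 6 survives at r5c6 ⇒ r5c6=6.
Step 10. [r2c5∈{1}] r2c5 has the single candidate 1 ⇒ r2c5=1.
Step 11. [r3c2∈{3}] r3c2 is down to just 3, so r3c2=3.
Step 12. [r1c1∈{3}] r1c1's peers cover all but 3 ⇒ r1c1=3.
Step 13. [r3c6∈{1}] r3c6 has the single candidate 1 ⇒ r3c6=1.
Step 14. [r4c1∈{1}] r4c1's peers cover all but 1. So r4c1=1.
Step 15. [r3c3∈{5}] r3c3 is down to just 5. So r3c3=5.
Step 16. [r6c3∈{4}] r6c3 has the single candidate 4, so r6c3=4.

Answer: 3 2 1 5 6 4 / 4 5 6 3 1 2 / 6 3 5 4 2 1 / 1 4 2 6 3 5 / 5 1 3 2 4 6 / 2 6 4 1 5 3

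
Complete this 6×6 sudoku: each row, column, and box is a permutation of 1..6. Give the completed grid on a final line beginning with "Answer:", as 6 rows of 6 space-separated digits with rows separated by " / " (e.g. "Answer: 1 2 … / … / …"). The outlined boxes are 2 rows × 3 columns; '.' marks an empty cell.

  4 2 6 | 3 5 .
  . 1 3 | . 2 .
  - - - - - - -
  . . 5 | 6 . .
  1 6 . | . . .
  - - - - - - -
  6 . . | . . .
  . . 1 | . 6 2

Step 1. [r5c4∈{1,4,5}] r5c4 is the only open cell in col 4 admitting 1. So r5c4=1.
Step 2. [r4c4∈{2,4,5}] across col 4, 2 lands solely at r4c4, so r4c4=2.
Step 3. [r6c4∈{4,5}] r6c4 is the only open cell in col 4 admitting 5 ⇒ r6c4=5.
Step 4. [r6c2∈{3,4}] in row 6, 4 fits only at r6c2, so r6c2=4.
Step 5. [r3c2∈{3}] r3c2's peers cover all but 3 ⇒ r3c2=3.
Step 6. [r4c3∈{4}] r4c3 has the single candidate 4, so r4c3=4.
Step 7. [r3c5∈{1,4}] across col 5, 1 lands solely at r3c5 ⇒ r3c5=1.
Step 8. [r4c5∈{3}] only 3 remains possible at r4c5. So r4c5=3.
Step 9. [r3c6∈{4}] r3c6 is down to just 4. So r3c6=4.
Step 10. [r5c5∈{4}] r5c5 is down to just 4. So r5c5=4.
Step 11. [r2c4∈{4}] r2c4 is down to just 4, so r2c4=4.
Step 12. [r5c6∈{3}] nothing but 3 survives at r5c6, so r5c6=3.
Step 13. [r3c1∈{2}] nothing but 2 survives at r3c1. So r3c1=2.
Step 14. [r5c2∈{5}] only 5 remains possible at r5c2, so r5c2=5.
Step 15. [r1c6∈{1}] r1c6's peers cover all but 1. So r1c6=1.
Step 16. [r5c3∈{2}] r5c3 has the single candidate 2, so r5c3=2.
Step 17. [r6c1∈{3}] r6c1's peers cover all but 3. So r6c1=3.
Step 18. [r2c1∈{5}] nothing but 5 survives at r2c1. So r2c1=5.
Step 19. [r4c6∈{5}] nothing but 5 survives at r4c6 ⇒ r4c6=5.
Step 20. [r2c6∈{6}] only 6 remains possible at r2c6, so r2c6=6.

Answer: 4 2 6 3 5 1 / 5 1 3 4 2 6 / 2 3 5 6 1 4 / 1 6 4 2 3 5 / 6 5 2 1 4 3 / 3 4 1 5 6 2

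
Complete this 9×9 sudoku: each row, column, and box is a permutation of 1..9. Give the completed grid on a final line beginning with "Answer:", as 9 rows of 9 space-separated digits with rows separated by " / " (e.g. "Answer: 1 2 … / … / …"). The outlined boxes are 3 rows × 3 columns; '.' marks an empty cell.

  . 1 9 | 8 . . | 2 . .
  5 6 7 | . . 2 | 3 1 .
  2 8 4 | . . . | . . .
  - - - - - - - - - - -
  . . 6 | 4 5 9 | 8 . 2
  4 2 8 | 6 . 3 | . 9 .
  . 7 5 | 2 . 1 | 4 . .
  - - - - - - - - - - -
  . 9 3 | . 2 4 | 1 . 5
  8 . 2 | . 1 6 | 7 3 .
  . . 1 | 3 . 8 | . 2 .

Step 1. [r1c8∈{4,5,6,7}] r1c8 is the only open cell in col 8 admitting 4. So r1c8=4.
Step 2. [r3c8∈{5,6,7}] across col 8, 5 lands solely at r3c8. So r3c8=5.
Step 3. [r3c6∈{7}] r3c6 has the single candidate 7, so r3c6=7.
Step 4. [r2c4∈{9}] r2c4 has the single candidate 9, so r2c4=9.
Step 5. [r8c9∈{4,9}] row 8 places 9 nowhere but r8c9 ⇒ r8c9=9.
Step 6. [r3c9∈{6}] r3c9's peers cover all but 6. So r3c9=6.
Step 7. [r1c1∈{3}] r1c1 has the single candidate 3. So r1c1=3.
Step 8. [r7c4∈{7}] r7c4's peers cover all but 7. So r7c4=7.
Step 9. [r9c7∈{6}] only 6 remains possible at r9c7 ⇒ r9c7=6.
Step 10. [r9c2∈{4,5}] across row 9, 5 lands solely at r9c2. So r9c2=5.
Step 11. [r1c9∈{7}] r1c9's peers cover all but 7 ⇒ r1c9=7.
Step 12. [r5c9∈{1}] only 1 remains possible at r5c9. So r5c9=1.
Step 13. [r1c6∈{5}] only 5 remains possible at r1c6. So r1c6=5.
Step 14. [r6c5∈{8}] nothing but 8 survives at r6c5 ⇒ r6c5=8.
Step 15. [r6c9∈{3}] nothing but 3 survives at r6c9, so r6c9=3.
Step 16. [r3c5∈{3}] r3c5 is down to just 3 ⇒ r3c5=3.
Step 17. [r7c8∈{8}] r7c8 has the single candidate 8, so r7c8=8.
Step 18. [r3c7∈{9}] r3c7 has the single candidate 9. So r3c7=9.
Step 19. [r6c1∈{9}] r6c1 has the single candidate 9 ⇒ r6c1=9.
Step 20. [r5c5∈{7}] r5c5 is down to just 7 ⇒ r5c5=7.
Step 21. [r8c2∈{4}] only 4 remains possible at r8c2, so r8c2=4.
Step 22. [r5c7∈{5}] r5c7's peers cover all but 5, so r5c7=5.
Step 23. [r9c1∈{7}] r9c1 is down to just 7. So r9c1=7.
Step 24. [r4c1∈{1}] r4c1's peers cover all but 1, so r4c1=1.
Step 25. [r6c8∈{6}] nothing but 6 survives at r6c8. So r6c8=6.
Step 26. [r7c1∈{6}] r7c1 has the single candidate 6 ⇒ r7c1=6.
Step 27. [r8c4∈{5}] r8c4 is down to just 5 ⇒ r8c4=5.
Step 28. [r9c9∈{4}] r9c9's peers cover all but 4 ⇒ r9c9=4.
Step 29. [r3c4∈{1}] only 1 remains possible at r3c4 ⇒ r3c4=1.
Step 30. [r4c2∈{3}] r4c2's peers cover all but 3. So r4c2=3.
Step 31. [r1c5∈{6}] r1c5 is down to just 6. So r1c5=6.
Step 32. [r9c5∈{9}] r9c5's peers cover all but 9, so r9c5=9.
Step 33. [r2c5∈{4}] nothing but 4 survives at r2c5. So r2c5=4.
Step 34. [r4c8∈{7}] only 7 remains possible at r4c8, so r4c8=7.
Step 35. [r2c9∈{8}] r2c9's peers cover all but 8, so r2c9=8.

Answer: 3 1 9 8 6 5 2 4 7 / 5 6 7 9 4 2 3 1 8 / 2 8 4 1 3 7 9 5 6 / 1 3 6 4 5 9 8 7 2 / 4 2 8 6 7 3 5 9 1 / 9 7 5 2 8 1 4 6 3 / 6 9 3 7 2 4 1 8 5 / 8 4 2 5 1 6 7 3 9 / 7 5 1 3 9 8 6 2 4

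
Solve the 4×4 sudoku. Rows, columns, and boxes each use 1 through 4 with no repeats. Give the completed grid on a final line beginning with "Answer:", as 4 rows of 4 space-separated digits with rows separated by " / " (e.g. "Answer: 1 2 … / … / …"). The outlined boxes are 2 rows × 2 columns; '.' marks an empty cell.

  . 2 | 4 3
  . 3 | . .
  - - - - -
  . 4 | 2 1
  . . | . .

Step 1. [r1c1∈{1}] r1c1's peers cover all but 1, so r1c1=1.
Step 2. [r4c1∈{2,3}] row 4 places 2 nowhere but r4c1 ⇒ r4c1=2.
Step 3. [r3c1∈{3}] nothing but 3 survives at r3c1. So r3c1=3.
Step 4. [r2c3∈{1}] r2c3 has the single candidate 1. So r2c3=1.
Step 5. [r4c3∈{3}] nothing but 3 survives at r4c3, so r4c3=3.
Step 6. [r4c2∈{1}] r4c2's peers cover all but 1 ⇒ r4c2=1.
Step 7. [r4c4∈{4}] r4c4 has the single candidate 4, so r4c4=4.
Step 8. [r2c1∈{4}] nothing but 4 survives at r2c1 ⇒ r2c1=4.
Step 9. [r2c4∈{2}] r2c4 has the single candidate 2. So r2c4=2.

Answer: 1 2 4 3 / 4 3 1 2 / 3 4 2 1 / 2 1 3 4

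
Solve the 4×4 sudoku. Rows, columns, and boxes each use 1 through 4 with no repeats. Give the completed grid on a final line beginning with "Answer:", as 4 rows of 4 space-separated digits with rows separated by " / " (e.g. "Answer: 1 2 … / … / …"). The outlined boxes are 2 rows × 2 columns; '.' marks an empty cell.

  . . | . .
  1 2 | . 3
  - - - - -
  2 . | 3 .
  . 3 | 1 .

Step 1. [r1c2∈{4}] r1c2 has the single candidate 4 ⇒ r1c2=4.
Step 2. [r4c4∈{2,4}] across row 4, 2 lands solely at r4c4 ⇒ r4c4=2.
Step 3. [r1c1∈{3}] r1c1's peers cover all but 3. So r1c1=3.
Step 4. [r1c3∈{2}] r1c3's peers cover all but 2, so r1c3=2.
Step 5. [r3c4∈{4}] r3c4 is down to just 4 ⇒ r3c4=4.
Step 6. [r1c4∈{1}] r1c4 has the single candidate 1. So r1c4=1.
Step 7. [r4c1∈{4}] only 4 remains possible at r4c1, so r4c1=4.
Step 8. [r3c2∈{1}] r3c2 is down to just 1. So r3c2=1.
Step 9. [r2c3∈{4}] r2c3 is down to just 4, so r2c3=4.

Answer: 3 4 2 1 / 1 2 4 3 / 2 1 3 4 / 4 3 1 2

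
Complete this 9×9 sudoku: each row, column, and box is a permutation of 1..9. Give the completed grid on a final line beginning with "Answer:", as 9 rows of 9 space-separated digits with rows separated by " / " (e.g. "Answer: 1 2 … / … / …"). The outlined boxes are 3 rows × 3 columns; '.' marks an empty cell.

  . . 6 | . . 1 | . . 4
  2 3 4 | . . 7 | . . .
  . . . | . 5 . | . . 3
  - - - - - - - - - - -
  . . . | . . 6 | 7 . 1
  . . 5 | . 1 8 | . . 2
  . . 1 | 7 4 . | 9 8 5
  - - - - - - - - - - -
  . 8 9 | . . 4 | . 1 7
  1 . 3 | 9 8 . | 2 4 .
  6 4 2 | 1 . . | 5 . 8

Step 1. [r5c4∈{3}] only 3 remains possible at r5c4 ⇒ r5c4=3.
Step 2. [r3c3∈{7,8}] 7 has one home in col 3: r3c3. So r3c3=7.
Step 3. [r3c6∈{2,9}] across col 6, 9 lands solely at r3c6. So r3c6=9.
Step 4. [r2c5∈{6}] r2c5 is down to just 6. So r2c5=6.
Step 5. [r3c1∈{8}] only 8 remains possible at r3c1 ⇒ r3c1=8.
Step 6. [r9c8∈{3,9}] 9 has one home in row 9: r9c8, so r9c8=9.
Step 7. [r5c8∈{6}] r5c8 is down to just 6 ⇒ r5c8=6.
Step 8. [r7c4∈{2,5,6}] in col 4, 6 fits only at r7c4, so r7c4=6.
Step 9. [r6c6∈{2}] only 2 remains possible at r6c6, so r6c6=2.
Step 10. [r5c1∈{4,7,9}] col 1 places 7 nowhere but r5c1 ⇒ r5c1=7.
Step 11. [r5c2∈{9}] r5c2's peers cover all but 9, so r5c2=9.
Step 12. [r1c2∈{5}] r1c2's peers cover all but 5, so r1c2=5.
Step 13. [r1c5∈{2,3}] r1c5 is the only open cell in row 1 admitting 3. So r1c5=3.
Step 14. [r2c7∈{1,8}] in row 2, 1 fits only at r2c7. So r2c7=1.
Step 15. [r3c8∈{2}] r3c8 is down to just 2, so r3c8=2.
Step 16. [r4c1∈{3,4}] 4 has one home in row 4: r4c1. So r4c1=4.
Step 17. [r1c7∈{8}] only 8 remains possible at r1c7 ⇒ r1c7=8.
Step 18. [r4c8∈{3}] only 3 remains possible at r4c8 ⇒ r4c8=3.
Step 19. [r8c9∈{6}] r8c9's peers cover all but 6 ⇒ r8c9=6.
Step 20. [r2c4∈{8}] r2c4 has the single candidate 8, so r2c4=8.
Step 21. [r4c3∈{8}] r4c3 has the single candidate 8. So r4c3=8.
Step 22. [r6c1∈{3}] r6c1's peers cover all but 3 ⇒ r6c1=3.
Step 23. [r7c1∈{5}] nothing but 5 survives at r7c1, so r7c1=5.
Step 24. [r1c4∈{2}] only 2 remains possible at r1c4, so r1c4=2.
Step 25. [r7c5∈{2}] r7c5's peers cover all but 2. So r7c5=2.
Step 26. [r7c7∈{3}] nothing but 3 survives at r7c7. So r7c7=3.
Step 27. [r1c1∈{9}] r1c1 has the single candidate 9, so r1c1=9.
Step 28. [r4c5∈{9}] r4c5 is down to just 9. So r4c5=9.
Step 29. [r6c2∈{6}] r6c2 has the single candidate 6, so r6c2=6.
Step 30. [r9c6∈{3}] r9c6 has the single candidate 3 ⇒ r9c6=3.
Step 31. [r3c2∈{1}] r3c2 is down to just 1, so r3c2=1.
Step 32. [r8c2∈{7}] only 7 remains possible at r8c2, so r8c2=7.
Step 33. [r5c7∈{4}] r5c7 is down to just 4. So r5c7=4.
Step 34. [r4c2∈{2}] only 2 remains possible at r4c2 ⇒ r4c2=2.
Step 35. [r4c4∈{5}] r4c4 has the single candidate 5 ⇒ r4c4=5.
Step 36. [r9c5∈{7}] r9c5 has the single candidate 7, so r9c5=7.
Step 37. [r2c8∈{5}] nothing but 5 survives at r2c8. So r2c8=5.
Step 38. [r2c9∈{9}] only 9 remains possible at r2c9, so r2c9=9.
Step 39. [r1c8∈{7}] r1c8 has the single candidate 7 ⇒ r1c8=7.
Step 40. [r8c6∈{5}] nothing but 5 survives at r8c6. So r8c6=5.
Step 41. [r3c7∈{6}] only 6 remains possible at r3c7. So r3c7=6.
Step 42. [r3c4∈{4}] nothing but 4 survives at r3c4, so r3c4=4.

Answer: 9 5 6 2 3 1 8 7 4 / 2 3 4 8 6 7 1 5 9 / 8 1 7 4 5 9 6 2 3 / 4 2 8 5 9 6 7 3 1 / 7 9 5 3 1 8 4 6 2 / 3 6 1 7 4 2 9 8 5 / 5 8 9 6 2 4 3 1 7 / 1 7 3 9 8 5 2 4 6 / 6 4 2 1 7 3 5 9 8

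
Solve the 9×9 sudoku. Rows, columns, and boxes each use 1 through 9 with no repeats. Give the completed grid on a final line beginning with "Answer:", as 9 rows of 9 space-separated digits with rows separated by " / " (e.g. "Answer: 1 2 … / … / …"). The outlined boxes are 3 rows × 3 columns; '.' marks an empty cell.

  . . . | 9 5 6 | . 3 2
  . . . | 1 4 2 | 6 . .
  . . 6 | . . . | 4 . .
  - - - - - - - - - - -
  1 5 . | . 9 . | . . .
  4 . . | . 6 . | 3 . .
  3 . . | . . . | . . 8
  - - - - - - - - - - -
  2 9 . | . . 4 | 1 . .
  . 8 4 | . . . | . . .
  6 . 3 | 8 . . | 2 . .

Step 1. [r4c7∈{7}] r4c7 has the single candidate 7 ⇒ r4c7=7.
Step 2. [r3c2∈{1,2,3,7}] in row 3, 2 fits only at r3c2, so r3c2=2.
Step 3. [r5c2∈{7}] nothing but 7 survives at r5c2. So r5c2=7.
Step 4. [r7c8∈{5,6,7,8}] 8 has one home in row 7: r7c8, so r7c8=8.
Step 5. [r3c5∈{3,7,8}] 8 has one home in col 5: r3c5 ⇒ r3c5=8.
Step 6. [r9c2∈{1}] r9c2 is down to just 1, so r9c2=1.
Step 7. [r9c5∈{7}] r9c5 is down to just 7 ⇒ r9c5=7.
Step 8. [r7c5∈{3}] r7c5 is down to just 3, so r7c5=3.
Step 9. [r8c9∈{3,5,6,7,9}] row 8 places 3 nowhere but r8c9. So r8c9=3.
Step 10. [r1c7∈{8}] nothing but 8 survives at r1c7. So r1c7=8.
Step 11. [r1c1∈{7}] r1c1 is down to just 7. So r1c1=7.
Step 12. [r8c1∈{5}] r8c1's peers cover all but 5 ⇒ r8c1=5.
Step 13. [r6c7∈{5,9}] in col 7, 5 fits only at r6c7. So r6c7=5.
Step 14. [r8c8∈{6,7,9}] 7 has one home in row 8: r8c8. So r8c8=7.
Step 15. [r3c1∈{9}] nothing but 9 survives at r3c1 ⇒ r3c1=9.
Step 16. [r2c3∈{5,8}] 5 has one home in col 3: r2c3, so r2c3=5.
Step 17. [r2c8∈{9}] r2c8 has the single candidate 9. So r2c8=9.
Step 18. [r7c9∈{5,6}] box 9 places 6 nowhere but r7c9. So r7c9=6.
Step 19. [r4c9∈{4}] r4c9's peers cover all but 4. So r4c9=4.
Step 20. [r5c9∈{1,9}] 9 has one home in box 6: r5c9 ⇒ r5c9=9.
Step 21. [r9c9∈{5}] nothing but 5 survives at r9c9. So r9c9=5.
Step 22. [r5c6∈{1,5,8}] in col 6, 5 fits only at r5c6 ⇒ r5c6=5.
Step 23. [r5c4∈{2}] nothing but 2 survives at r5c4, so r5c4=2.
Step 24. [r6c5∈{1}] only 1 remains possible at r6c5 ⇒ r6c5=1.
Step 25. [r6c6∈{7}] nothing but 7 survives at r6c6 ⇒ r6c6=7.
Step 26. [r4c8∈{2,6}] across row 4, 6 lands solely at r4c8. So r4c8=6.
Step 27. [r4c3∈{2,8}] 2 has one home in row 4: r4c3 ⇒ r4c3=2.
Step 28. [r4c4∈{3}] nothing but 3 survives at r4c4 ⇒ r4c4=3.
Step 29. [r3c9∈{1,7}] in col 9, 1 fits only at r3c9. So r3c9=1.
Step 30. [r8c6∈{1,9}] row 8 places 1 nowhere but r8c6, so r8c6=1.
Step 31. [r6c2∈{6}] r6c2 is down to just 6. So r6c2=6.
Step 32. [r6c4∈{4}] nothing but 4 survives at r6c4 ⇒ r6c4=4.
Step 33. [r1c2∈{4}] r1c2's peers cover all but 4, so r1c2=4.
Step 34. [r8c4∈{6}] r8c4 has the single candidate 6. So r8c4=6.
Step 35. [r8c5∈{2}] nothing but 2 survives at r8c5, so r8c5=2.
Step 36. [r3c8∈{5}] r3c8 is down to just 5. So r3c8=5.
Step 37. [r7c4∈{5}] r7c4 has the single candidate 5, so r7c4=5.
Step 38. [r2c2∈{3}] r2c2 is down to just 3. So r2c2=3.
Step 39. [r3c6∈{3}] only 3 remains possible at r3c6. So r3c6=3.
Step 40. [r8c7∈{9}] only 9 remains possible at r8c7, so r8c7=9.
Step 41. [r9c6∈{9}] r9c6 is down to just 9. So r9c6=9.
Step 42. [r1c3∈{1}] only 1 remains possible at r1c3. So r1c3=1.
Step 43. [r6c8∈{2}] nothing but 2 survives at r6c8 ⇒ r6c8=2.
Step 44. [r6c3∈{9}] only 9 remains possible at r6c3. So r6c3=9.
Step 45. [r5c3∈{8}] r5c3 is down to just 8, so r5c3=8.
Step 46. [r3c4∈{7}] r3c4's peers cover all but 7 ⇒ r3c4=7.
Step 47. [r7c3∈{7}] nothing but 7 survives at r7c3. So r7c3=7.
Step 48. [r9c8∈{4}] r9c8 has the single candidate 4. So r9c8=4.
Step 49. [r4c6∈{8}] r4c6 has the single candidate 8. So r4c6=8.
Step 50. [r2c1∈{8}] only 8 remains possible at r2c1 ⇒ r2c1=8.
Step 51. [r2c9∈{7}] only 7 remains possible at r2c9 ⇒ r2c9=7.
Step 52. [r5c8∈{1}] nothing but 1 survives at r5c8 ⇒ r5c8=1.

Answer: 7 4 1 9 5 6 8 3 2 / 8 3 5 1 4 2 6 9 7 / 9 2 6 7 8 3 4 5 1 / 1 5 2 3 9 8 7 6 4 / 4 7 8 2 6 5 3 1 9 / 3 6 9 4 1 7 5 2 8 / 2 9 7 5 3 4 1 8 6 / 5 8 4 6 2 1 9 7 3 / 6 1 3 8 7 9 2 4 5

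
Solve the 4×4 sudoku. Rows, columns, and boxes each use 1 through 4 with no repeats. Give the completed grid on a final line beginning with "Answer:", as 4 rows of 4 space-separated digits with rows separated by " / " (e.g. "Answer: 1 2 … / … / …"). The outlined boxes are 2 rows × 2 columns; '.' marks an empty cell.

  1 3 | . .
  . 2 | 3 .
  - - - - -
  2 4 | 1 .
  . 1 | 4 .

Step 1. [r1c4∈{2,4}] in row 1, 4 fits only at r1c4 ⇒ r1c4=4.
Step 2. [r4c1∈{3}] r4c1 has the single candidate 3 ⇒ r4c1=3.
Step 3. [r3c4∈{3}] only 3 remains possible at r3c4, so r3c4=3.
Step 4. [r1c3∈{2}] nothing but 2 survives at r1c3 ⇒ r1c3=2.
Step 5. [r2c4∈{1}] r2c4 is down to just 1, so r2c4=1.
Step 6. [r2c1∈{4}] only 4 remains possible at r2c1. So r2c1=4.
Step 7. [r4c4∈{2}] r4c4 is down to just 2, so r4c4=2.

Answer: 1 3 2 4 / 4 2 3 1 / 2 4 1 3 / 3 1 4 2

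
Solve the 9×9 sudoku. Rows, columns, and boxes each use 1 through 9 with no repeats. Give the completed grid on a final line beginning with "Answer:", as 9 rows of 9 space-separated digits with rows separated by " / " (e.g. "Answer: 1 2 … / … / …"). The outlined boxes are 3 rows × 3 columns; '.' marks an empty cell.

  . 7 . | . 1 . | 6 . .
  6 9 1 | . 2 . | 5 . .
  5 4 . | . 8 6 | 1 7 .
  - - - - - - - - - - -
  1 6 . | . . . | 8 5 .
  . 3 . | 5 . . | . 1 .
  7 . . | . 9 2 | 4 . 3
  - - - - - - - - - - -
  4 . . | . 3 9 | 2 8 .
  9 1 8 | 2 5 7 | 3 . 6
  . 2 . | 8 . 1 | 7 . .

Step 1. [r1c8∈{2,3,4,9}] r1c8 is the only open cell in col 8 admitting 2, so r1c8=2.
Step 2. [r9c5∈{4,6}] box 8 places 4 nowhere but r9c5, so r9c5=4.
Step 3. [r1c3∈{3}] nothing but 3 survives at r1c3, so r1c3=3.
Step 4. [r3c9∈{9}] only 9 remains possible at r3c9 ⇒ r3c9=9.
Step 5. [r5c1∈{2,8}] in col 1, 2 fits only at r5c1, so r5c1=2.
Step 6. [r7c2∈{5}] r7c2's peers cover all but 5. So r7c2=5.
Step 7. [r3c4∈{3}] r3c4 is down to just 3. So r3c4=3.
Step 8. [r2c6∈{4}] r2c6 is down to just 4, so r2c6=4.
Step 9. [r4c5∈{7}] r4c5's peers cover all but 7 ⇒ r4c5=7.
Step 10. [r5c3∈{4,9}] row 5 places 4 nowhere but r5c3. So r5c3=4.
Step 11. [r7c4∈{6}] r7c4 has the single candidate 6, so r7c4=6.
Step 12. [r2c9∈{8}] nothing but 8 survives at r2c9 ⇒ r2c9=8.
Step 13. [r9c9∈{5}] only 5 remains possible at r9c9 ⇒ r9c9=5.
Step 14. [r2c4∈{7}] r2c4 has the single candidate 7 ⇒ r2c4=7.
Step 15. [r2c8∈{3}] r2c8's peers cover all but 3, so r2c8=3.
Step 16. [r4c6∈{3}] nothing but 3 survives at r4c6. So r4c6=3.
Step 17. [r7c9∈{1}] r7c9 has the single candidate 1 ⇒ r7c9=1.
Step 18. [r5c6∈{8}] r5c6 has the single candidate 8, so r5c6=8.
Step 19. [r1c1∈{8}] r1c1 is down to just 8, so r1c1=8.
Step 20. [r5c5∈{6}] r5c5 has the single candidate 6. So r5c5=6.
Step 21. [r5c7∈{9}] only 9 remains possible at r5c7 ⇒ r5c7=9.
Step 22. [r9c8∈{9}] r9c8 is down to just 9. So r9c8=9.
Step 23. [r4c4∈{4}] r4c4 has the single candidate 4, so r4c4=4.
Step 24. [r4c3∈{9}] only 9 remains possible at r4c3, so r4c3=9.
Step 25. [r9c1∈{3}] nothing but 3 survives at r9c1, so r9c1=3.
Step 26. [r1c4∈{9}] r1c4's peers cover all but 9. So r1c4=9.
Step 27. [r8c8∈{4}] r8c8's peers cover all but 4, so r8c8=4.
Step 28. [r3c3∈{2}] only 2 remains possible at r3c3 ⇒ r3c3=2.
Step 29. [r9c3∈{6}] r9c3 has the single candidate 6, so r9c3=6.
Step 30. [r1c9∈{4}] r1c9 is down to just 4 ⇒ r1c9=4.
Step 31. [r6c4∈{1}] r6c4 has the single candidate 1. So r6c4=1.
Step 32. [r7c3∈{7}] r7c3's peers cover all but 7. So r7c3=7.
Step 33. [r6c8∈{6}] r6c8 is down to just 6 ⇒ r6c8=6.
Step 34. [r1c6∈{5}] r1c6 is down to just 5 ⇒ r1c6=5.
Step 35. [r6c3∈{5}] only 5 remains possible at r6c3. So r6c3=5.
Step 36. [r6c2∈{8}] r6c2 is down to just 8. So r6c2=8.
Step 37. [r4c9∈{2}] nothing but 2 survives at r4c9, so r4c9=2.
Step 38. [r5c9∈{7}] only 7 remains possible at r5c9. So r5c9=7.

Answer: 8 7 3 9 1 5 6 2 4 / 6 9 1 7 2 4 5 3 8 / 5 4 2 3 8 6 1 7 9 / 1 6 9 4 7 3 8 5 2 / 2 3 4 5 6 8 9 1 7 / 7 8 5 1 9 2 4 6 3 / 4 5 7 6 3 9 2 8 1 / 9 1 8 2 5 7 3 4 6 / 3 2 6 8 4 1 7 9 5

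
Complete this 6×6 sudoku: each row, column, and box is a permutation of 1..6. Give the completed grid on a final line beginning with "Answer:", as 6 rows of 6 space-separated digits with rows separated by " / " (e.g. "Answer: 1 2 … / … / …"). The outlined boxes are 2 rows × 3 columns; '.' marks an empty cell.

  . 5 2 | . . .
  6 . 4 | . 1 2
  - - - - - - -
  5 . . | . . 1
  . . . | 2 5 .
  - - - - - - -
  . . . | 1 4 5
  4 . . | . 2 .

Step 1. [r2c2∈{3}] r2c2's peers cover all but 3, so r2c2=3.
Step 2. [r3c2∈{2,4,6}] row 3 places 2 nowhere but r3c2 ⇒ r3c2=2.
Step 3. [r3c4∈{3,4,6}] in row 3, 4 fits only at r3c4. So r3c4=4.
Step 4. [r5c2∈{6}] nothing but 6 survives at r5c2, so r5c2=6.
Step 5. [r5c3∈{3}] r5c3 has the single candidate 3, so r5c3=3.
Step 6. [r3c5∈{3,6}] 3 has one home in row 3: r3c5. So r3c5=3.
Step 7. [r4c6∈{6}] r4c6 has the single candidate 6 ⇒ r4c6=6.
Step 8. [r4c3∈{1}] nothing but 1 survives at r4c3 ⇒ r4c3=1.
Step 9. [r6c4∈{3,6}] row 6 places 6 nowhere but r6c4, so r6c4=6.
Step 10. [r6c6∈{3}] only 3 remains possible at r6c6. So r6c6=3.
Step 11. [r4c2∈{4}] r4c2 is down to just 4, so r4c2=4.
Step 12. [r6c3∈{5}] r6c3 has the single candidate 5 ⇒ r6c3=5.
Step 13. [r4c1∈{3}] r4c1 is down to just 3 ⇒ r4c1=3.
Step 14. [r5c1∈{2}] r5c1's peers cover all but 2. So r5c1=2.
Step 15. [r3c3∈{6}] r3c3 has the single candidate 6. So r3c3=6.
Step 16. [r1c1∈{1}] nothing but 1 survives at r1c1. So r1c1=1.
Step 17. [r1c5∈{6}] r1c5's peers cover all but 6 ⇒ r1c5=6.
Step 18. [r1c4∈{3}] only 3 remains possible at r1c4 ⇒ r1c4=3.
Step 19. [r6c2∈{1}] only 1 remains possible at r6c2 ⇒ r6c2=1.
Step 20. [r2c4∈{5}] r2c4 is down to just 5, so r2c4=5.
Step 21. [r1c6∈{4}] r1c6 has the single candidate 4, so r1c6=4.

Answer: 1 5 2 3 6 4 / 6 3 4 5 1 2 / 5 2 6 4 3 1 / 3 4 1 2 5 6 / 2 6 3 1 4 5 / 4 1 5 6 2 3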